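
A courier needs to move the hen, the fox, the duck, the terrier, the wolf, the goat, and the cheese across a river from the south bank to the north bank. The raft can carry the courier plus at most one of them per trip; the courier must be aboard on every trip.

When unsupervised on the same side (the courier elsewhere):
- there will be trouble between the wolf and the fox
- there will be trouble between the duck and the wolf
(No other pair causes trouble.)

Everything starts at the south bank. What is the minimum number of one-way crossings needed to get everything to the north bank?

Counting alone: the courier can take at most 1 across per trip to the north bank, so moving all 7 needs at least 7 loaded trips out, with a return between consecutive ones — at least 13 crossings.
The safety rule pushes this higher. Following every safe sequence of crossings, the most of the 7 that can be at the north bank as the raft arrives there on crossing 13 is 6 — never all 7.
So no plan with fewer than 15 crossings exists, and this one achieves 15:
1. Courier goes to the north bank with the wolf.
2. Courier goes back to the south bank alone.
3. Courier goes to the north bank with the hen.
4. Courier goes back to the south bank alone.
5. Courier goes to the north bank with the fox.
6. Courier goes back to the south bank with the wolf.
7. Courier goes to the north bank with the duck.
8. Courier goes back to the south bank alone.
9. Courier goes to the north bank with the terrier.
10. Courier goes back to the south bank alone.
11. Courier goes to the north bank with the goat.
12. Courier goes back to the south bank alone.
13. Courier goes to the north bank with the cheese.
14. Courier goes back to the south bank alone.
15. Courier goes to the north bank with the wolf.

15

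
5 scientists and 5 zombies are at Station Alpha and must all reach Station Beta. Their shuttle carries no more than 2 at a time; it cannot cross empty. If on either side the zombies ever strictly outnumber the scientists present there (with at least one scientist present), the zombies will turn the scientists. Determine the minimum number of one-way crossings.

Following every safe sequence of crossings from the start, the most of the 10 that can be at Station Beta as the shuttle arrives there on crossings 1, 3, 5, 7 is 2, 3, 4, 5 respectively; the best ever achieved is 5 of 10.
From crossing 9 on, no configuration arises that was not already reachable earlier: only 13 distinct safe configurations (who is on which side, and where the shuttle is) can ever be reached, none of them has everyone across, and every continuation just revisits them. They are: 0 scientists + 0 zombies across (shuttle back at the start); 0 scientists + 1 zombie across (shuttle there); 0 scientists + 1 zombie across (shuttle back at the start); 0 scientists + 2 zombies across (shuttle there); 0 scientists + 2 zombies across (shuttle back at the start); 0 scientists + 3 zombies across (shuttle there); 0 scientists + 3 zombies across (shuttle back at the start); 0 scientists + 4 zombies across (shuttle there); 0 scientists + 4 zombies across (shuttle back at the start); 0 scientists + 5 zombies across (shuttle there); 1 scientist + 1 zombie across (shuttle there); 1 scientist + 1 zombie across (shuttle back at the start); 2 scientists + 2 zombies across (shuttle there). So no valid plan exists.

impossible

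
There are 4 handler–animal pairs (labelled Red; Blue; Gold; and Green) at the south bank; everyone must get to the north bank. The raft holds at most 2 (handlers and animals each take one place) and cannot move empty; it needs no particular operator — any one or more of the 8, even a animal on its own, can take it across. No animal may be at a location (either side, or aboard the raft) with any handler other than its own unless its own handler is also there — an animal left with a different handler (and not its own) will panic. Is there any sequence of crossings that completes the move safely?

Following every safe sequence of crossings from the start, the most of the 8 that can be at the north bank as the raft arrives there on crossings 1, 3, 5 is 2, 3, 4 respectively; the best ever achieved is 4 of 8.
From crossing 7 on, no configuration arises that was not already reachable earlier: only 44 distinct safe configurations (who is on which side, and where the raft is) can ever be reached, none of them has everyone across, and every continuation just revisits them. So no valid plan exists.

No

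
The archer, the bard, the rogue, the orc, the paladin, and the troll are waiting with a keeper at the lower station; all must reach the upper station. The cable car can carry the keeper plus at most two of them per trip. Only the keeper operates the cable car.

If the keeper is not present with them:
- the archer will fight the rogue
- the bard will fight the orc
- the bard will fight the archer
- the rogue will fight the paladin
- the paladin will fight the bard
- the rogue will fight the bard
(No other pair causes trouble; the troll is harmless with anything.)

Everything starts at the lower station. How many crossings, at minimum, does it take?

9

Counting alone: the keeper can take at most 2 across per trip to the upper station, so moving all 6 needs at least 3 loaded trips out, with a return between consecutive ones — at least 5 crossings.
The safety rule pushes this higher. Following every safe sequence of crossings, the most of the 6 that can be at the upper station as the cable car arrives there on crossings 5, 7 is 4, 5 respectively — never all 6.
So no plan with fewer than 9 crossings exists, and this one achieves 9:
1. Keeper goes to the upper station with the bard and the rogue.  [the lower station: the archer, the orc, the paladin, the troll | the upper station: the bard, the rogue]
2. Keeper goes back to the lower station with the bard.  [the lower station: the archer, the bard, the orc, the paladin, the troll | the upper station: the rogue]
3. Keeper goes to the upper station with the bard and the orc.  [the lower station: the archer, the paladin, the troll | the upper station: the bard, the orc, the rogue]
4. Keeper goes back to the lower station with the bard.  [the lower station: the archer, the bard, the paladin, the troll | the upper station: the orc, the rogue]
5. Keeper goes to the upper station with the archer and the paladin.  [the lower station: the bard, the troll | the upper station: the archer, the orc, the paladin, the rogue]
6. Keeper goes back to the lower station with the rogue.  [the lower station: the bard, the rogue, the troll | the upper station: the archer, the orc, the paladin]
7. Keeper goes to the upper station with the bard and the troll.  [the lower station: the rogue | the upper station: the archer, the bard, the orc, the paladin, the troll]
8. Keeper goes back to the lower station with the bard.  [the lower station: the bard, the rogue | the upper station: the archer, the orc, the paladin, the troll]
9. Keeper goes to the upper station with the bard and the rogue.  [the lower station: — | the upper station: the archer, the bard, the orc, the paladin, the rogue, the troll]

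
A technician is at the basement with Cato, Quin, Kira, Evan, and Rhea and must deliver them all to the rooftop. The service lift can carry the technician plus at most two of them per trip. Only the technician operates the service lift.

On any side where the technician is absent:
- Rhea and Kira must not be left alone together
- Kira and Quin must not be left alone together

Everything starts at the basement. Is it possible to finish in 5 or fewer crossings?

Yes — this plan uses 5 crossings (≤ 5):
1. Technician goes to the rooftop with Kira.
2. Technician goes back to the basement alone.
3. Technician goes to the rooftop with Cato and Evan.
4. Technician goes back to the basement alone.
5. Technician goes to the rooftop with Quin and Rhea.

Yes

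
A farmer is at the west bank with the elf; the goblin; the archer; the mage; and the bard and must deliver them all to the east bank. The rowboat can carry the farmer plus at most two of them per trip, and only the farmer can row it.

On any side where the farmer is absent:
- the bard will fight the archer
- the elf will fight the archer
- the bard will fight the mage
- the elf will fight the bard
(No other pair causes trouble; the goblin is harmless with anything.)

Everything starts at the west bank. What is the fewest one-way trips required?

Counting alone: the farmer can take at most 2 across per trip to the east bank, so moving all 5 needs at least 3 loaded trips out, with a return between consecutive ones — at least 5 crossings.
The safety rule pushes this higher. Following every safe sequence of crossings, the most of the 5 that can be at the east bank as the rowboat arrives there on crossing 5 is 4 — never all 5.
So no plan with fewer than 7 crossings exists, and this one achieves 7:
1. Farmer goes to the east bank with the bard and the elf.
2. Farmer goes back to the west bank with the elf.
3. Farmer goes to the east bank with the elf and the goblin.
4. Farmer goes back to the west bank with the elf.
5. Farmer goes to the east bank with the elf and the mage.
6. Farmer goes back to the west bank with the bard.
7. Farmer goes to the east bank with the archer and the bard.

7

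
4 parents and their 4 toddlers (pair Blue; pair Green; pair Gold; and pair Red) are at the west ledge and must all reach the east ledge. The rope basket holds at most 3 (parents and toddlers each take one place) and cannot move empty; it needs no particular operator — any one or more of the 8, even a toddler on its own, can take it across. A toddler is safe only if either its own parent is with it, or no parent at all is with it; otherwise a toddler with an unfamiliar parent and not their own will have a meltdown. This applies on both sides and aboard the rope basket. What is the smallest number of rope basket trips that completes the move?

Counting alone: each trip to the east ledge takes at most 3 across and each return brings at least 1 back, so after t trips out (and t−1 returns) at most 3t − (t−1) of the 8 are across; that first reaches 8 at t = 4, so at least 7 crossings are needed.
The safety rule pushes this higher. Following every safe sequence of crossings, the most of the 8 that can be at the east ledge as the rope basket arrives there on crossing 7 is 7 — never all 8.
So no plan with fewer than 9 crossings exists, and this one achieves 9:
1. parent Blue and toddler Blue cross → the east ledge.
2. parent Blue crosses ← the west ledge.
3. parent Blue, parent Green, and toddler Green cross → the east ledge.
4. parent Blue and toddler Blue cross ← the west ledge.
5. parent Blue, parent Gold, and parent Red cross → the east ledge.
6. toddler Green crosses ← the west ledge.
7. toddler Blue and toddler Green cross → the east ledge.
8. toddler Blue crosses ← the west ledge.
9. toddler Blue, toddler Gold, and toddler Red cross → the east ledge.

9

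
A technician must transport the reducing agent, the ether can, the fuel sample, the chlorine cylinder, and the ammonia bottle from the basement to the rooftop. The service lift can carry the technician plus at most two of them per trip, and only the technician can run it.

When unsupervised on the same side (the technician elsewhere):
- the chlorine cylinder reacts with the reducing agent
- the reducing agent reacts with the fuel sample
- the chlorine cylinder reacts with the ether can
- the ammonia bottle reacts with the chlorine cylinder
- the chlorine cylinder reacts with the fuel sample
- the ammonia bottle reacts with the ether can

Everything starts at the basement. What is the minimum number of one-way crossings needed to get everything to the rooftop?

impossible

Whatever the first load, the items left behind include a forbidden pair without the technician. No opening move is safe, so no plan exists.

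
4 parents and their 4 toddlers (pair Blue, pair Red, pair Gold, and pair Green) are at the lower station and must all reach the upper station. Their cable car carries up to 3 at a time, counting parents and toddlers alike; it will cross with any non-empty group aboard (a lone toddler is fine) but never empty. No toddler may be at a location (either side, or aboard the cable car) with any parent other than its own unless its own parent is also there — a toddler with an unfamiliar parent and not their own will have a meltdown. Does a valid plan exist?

1. parent Blue and toddler Blue cross → the upper station.
2. parent Blue crosses ← the lower station.
3. parent Blue, parent Red, and toddler Red cross → the upper station.
4. parent Blue and toddler Blue cross ← the lower station.
5. parent Blue, parent Gold, and parent Green cross → the upper station.
6. toddler Red crosses ← the lower station.
7. toddler Blue and toddler Red cross → the upper station.
8. toddler Blue crosses ← the lower station.
9. toddler Blue, toddler Gold, and toddler Green cross → the upper station.

Yes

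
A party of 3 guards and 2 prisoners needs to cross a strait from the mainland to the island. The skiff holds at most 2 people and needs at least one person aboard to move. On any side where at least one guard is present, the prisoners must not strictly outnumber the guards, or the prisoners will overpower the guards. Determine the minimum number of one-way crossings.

Counting alone: each trip to the island takes at most 2 across and each return brings at least 1 back, so after t trips out (and t−1 returns) at most 2t − (t−1) of the 5 are across; that first reaches 5 at t = 4, so at least 7 crossings are needed.
The plan below uses exactly 7 crossings, so it is optimal:
1. 2 prisoners → the island.  (the mainland: 3G 0P; the island: 0G 2P)
2. 1 prisoner ← the mainland.  (the mainland: 3G 1P; the island: 0G 1P)
3. 2 guards → the island.  (the mainland: 1G 1P; the island: 2G 1P)
4. 1 guard ← the mainland.  (the mainland: 2G 1P; the island: 1G 1P)
5. 1 guard and 1 prisoner → the island.  (the mainland: 1G 0P; the island: 2G 2P)
6. 1 prisoner ← the mainland.  (the mainland: 1G 1P; the island: 2G 1P)
7. 1 guard and 1 prisoner → the island.  (the mainland: 0G 0P; the island: 3G 2P)

7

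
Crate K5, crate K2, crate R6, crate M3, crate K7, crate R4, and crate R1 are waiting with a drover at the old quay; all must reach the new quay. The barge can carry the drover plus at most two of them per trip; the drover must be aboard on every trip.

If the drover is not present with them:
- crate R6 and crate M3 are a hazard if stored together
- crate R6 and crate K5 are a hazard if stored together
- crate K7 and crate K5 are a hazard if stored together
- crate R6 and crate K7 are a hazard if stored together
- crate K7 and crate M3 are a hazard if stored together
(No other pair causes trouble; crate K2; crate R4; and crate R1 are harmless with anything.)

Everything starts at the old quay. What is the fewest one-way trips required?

Counting alone: the drover can take at most 2 across per trip to the new quay, so moving all 7 needs at least 4 loaded trips out, with a return between consecutive ones — at least 7 crossings.
The safety rule pushes this higher. Following every safe sequence of crossings, the most of the 7 that can be at the new quay as the barge arrives there on crossings 7, 9 is 5, 6 respectively — never all 7.
So no plan with fewer than 11 crossings exists, and this one achieves 11:
1. Drover goes to the new quay with crate K7 and crate R6.  [the old quay: crate K2, crate K5, crate M3, crate R1, crate R4 | the new quay: crate K7, crate R6]
2. Drover goes back to the old quay with crate R6.  [the old quay: crate K2, crate K5, crate M3, crate R1, crate R4, crate R6 | the new quay: crate K7]
3. Drover goes to the new quay with crate K5 and crate M3.  [the old quay: crate K2, crate R1, crate R4, crate R6 | the new quay: crate K5, crate K7, crate M3]
4. Drover goes back to the old quay with crate K7.  [the old quay: crate K2, crate K7, crate R1, crate R4, crate R6 | the new quay: crate K5, crate M3]
5. Drover goes to the new quay with crate K2 and crate R6.  [the old quay: crate K7, crate R1, crate R4 | the new quay: crate K2, crate K5, crate M3, crate R6]
6. Drover goes back to the old quay with crate R6.  [the old quay: crate K7, crate R1, crate R4, crate R6 | the new quay: crate K2, crate K5, crate M3]
7. Drover goes to the new quay with crate R4 and crate R6.  [the old quay: crate K7, crate R1 | the new quay: crate K2, crate K5, crate M3, crate R4, crate R6]
8. Drover goes back to the old quay with crate R6.  [the old quay: crate K7, crate R1, crate R6 | the new quay: crate K2, crate K5, crate M3, crate R4]
9. Drover goes to the new quay with crate R1 and crate R6.  [the old quay: crate K7 | the new quay: crate K2, crate K5, crate M3, crate R1, crate R4, crate R6]
10. Drover goes back to the old quay with crate R6.  [the old quay: crate K7, crate R6 | the new quay: crate K2, crate K5, crate M3, crate R1, crate R4]
11. Drover goes to the new quay with crate K7 and crate R6.  [the old quay: — | the new quay: crate K2, crate K5, crate K7, crate M3, crate R1, crate R4, crate R6]

11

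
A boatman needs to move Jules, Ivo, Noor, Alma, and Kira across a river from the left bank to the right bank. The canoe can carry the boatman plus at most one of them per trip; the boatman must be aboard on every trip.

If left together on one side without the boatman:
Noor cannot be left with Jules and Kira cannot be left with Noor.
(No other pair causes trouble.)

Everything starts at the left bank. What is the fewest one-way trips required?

11

Counting alone: the boatman can take at most 1 across per trip to the right bank, so moving all 5 needs at least 5 loaded trips out, with a return between consecutive ones — at least 9 crossings.
The safety rule pushes this higher. Following every safe sequence of crossings, the most of the 5 that can be at the right bank as the canoe arrives there on crossing 9 is 4 — never all 5.
So no plan with fewer than 11 crossings exists, and this one achieves 11:
1. Boatman goes to the right bank with Noor.  [the left bank: Alma, Ivo, Jules, Kira | the right bank: Noor]
2. Boatman goes back to the left bank alone.  [the left bank: Alma, Ivo, Jules, Kira | the right bank: Noor]
3. Boatman goes to the right bank with Jules.  [the left bank: Alma, Ivo, Kira | the right bank: Jules, Noor]
4. Boatman goes back to the left bank with Noor.  [the left bank: Alma, Ivo, Kira, Noor | the right bank: Jules]
5. Boatman goes to the right bank with Kira.  [the left bank: Alma, Ivo, Noor | the right bank: Jules, Kira]
6. Boatman goes back to the left bank alone.  [the left bank: Alma, Ivo, Noor | the right bank: Jules, Kira]
7. Boatman goes to the right bank with Ivo.  [the left bank: Alma, Noor | the right bank: Ivo, Jules, Kira]
8. Boatman goes back to the left bank alone.  [the left bank: Alma, Noor | the right bank: Ivo, Jules, Kira]
9. Boatman goes to the right bank with Alma.  [the left bank: Noor | the right bank: Alma, Ivo, Jules, Kira]
10. Boatman goes back to the left bank alone.  [the left bank: Noor | the right bank: Alma, Ivo, Jules, Kira]
11. Boatman goes to the right bank with Noor.  [the left bank: — | the right bank: Alma, Ivo, Jules, Kira, Noor]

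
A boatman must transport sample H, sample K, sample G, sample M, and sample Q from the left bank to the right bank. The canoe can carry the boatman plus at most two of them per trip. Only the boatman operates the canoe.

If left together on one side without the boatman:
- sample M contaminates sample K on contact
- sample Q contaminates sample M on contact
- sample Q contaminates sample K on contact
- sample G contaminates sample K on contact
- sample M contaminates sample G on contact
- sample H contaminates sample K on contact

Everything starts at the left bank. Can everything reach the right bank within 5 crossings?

Counting alone: the boatman can take at most 2 across per trip to the right bank, so moving all 5 needs at least 3 loaded trips out, with a return between consecutive ones — at least 5 crossings.
The safety rule pushes this higher. Following every safe sequence of crossings, the most of the 5 that can be at the right bank as the canoe arrives there on crossing 5 is 4 — never all 5.
So the move cannot be finished within 5 crossings. (The shortest complete plan takes 7:)
1. Boatman goes to the right bank with sample K and sample M.
2. Boatman goes back to the left bank with sample K.
3. Boatman goes to the right bank with sample H and sample K.
4. Boatman goes back to the left bank with sample K.
5. Boatman goes to the right bank with sample G and sample Q.
6. Boatman goes back to the left bank with sample M.
7. Boatman goes to the right bank with sample K and sample M.

No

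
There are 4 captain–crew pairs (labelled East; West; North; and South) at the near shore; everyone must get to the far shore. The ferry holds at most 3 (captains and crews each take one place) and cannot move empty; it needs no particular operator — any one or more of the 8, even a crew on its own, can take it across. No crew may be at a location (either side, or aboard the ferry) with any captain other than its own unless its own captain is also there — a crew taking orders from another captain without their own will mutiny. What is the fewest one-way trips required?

9

Counting alone: each trip to the far shore takes at most 3 across and each return brings at least 1 back, so after t trips out (and t−1 returns) at most 3t − (t−1) of the 8 are across; that first reaches 8 at t = 4, so at least 7 crossings are needed.
The safety rule pushes this higher. Following every safe sequence of crossings, the most of the 8 that can be at the far shore as the ferry arrives there on crossing 7 is 7 — never all 8.
So no plan with fewer than 9 crossings exists, and this one achieves 9:
1. captain East and crew East cross → the far shore.
2. captain East crosses ← the near shore.
3. captain East, captain West, and crew West cross → the far shore.
4. captain East and crew East cross ← the near shore.
5. captain East, captain North, and captain South cross → the far shore.
6. crew West crosses ← the near shore.
7. crew East and crew West cross → the far shore.
8. crew East crosses ← the near shore.
9. crew East, crew North, and crew South cross → the far shore.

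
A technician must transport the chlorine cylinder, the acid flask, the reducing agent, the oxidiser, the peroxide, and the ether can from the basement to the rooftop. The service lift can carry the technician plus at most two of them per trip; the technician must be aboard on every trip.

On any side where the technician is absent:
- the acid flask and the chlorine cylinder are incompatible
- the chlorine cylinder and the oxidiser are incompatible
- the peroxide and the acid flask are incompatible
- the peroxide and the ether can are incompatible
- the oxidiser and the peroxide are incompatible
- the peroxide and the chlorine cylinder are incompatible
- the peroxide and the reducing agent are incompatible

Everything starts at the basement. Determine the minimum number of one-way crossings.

9

Counting alone: the technician can take at most 2 across per trip to the rooftop, so moving all 6 needs at least 3 loaded trips out, with a return between consecutive ones — at least 5 crossings.
The safety rule pushes this higher. Following every safe sequence of crossings, the most of the 6 that can be at the rooftop as the service lift arrives there on crossings 5, 7 is 4, 5 respectively — never all 6.
So no plan with fewer than 9 crossings exists, and this one achieves 9:
1. Technician goes to the rooftop with the chlorine cylinder and the peroxide.  [the basement: the acid flask, the ether can, the oxidiser, the reducing agent | the rooftop: the chlorine cylinder, the peroxide]
2. Technician goes back to the basement with the chlorine cylinder.  [the basement: the acid flask, the chlorine cylinder, the ether can, the oxidiser, the reducing agent | the rooftop: the peroxide]
3. Technician goes to the rooftop with the chlorine cylinder and the reducing agent.  [the basement: the acid flask, the ether can, the oxidiser | the rooftop: the chlorine cylinder, the peroxide, the reducing agent]
4. Technician goes back to the basement with the peroxide.  [the basement: the acid flask, the ether can, the oxidiser, the peroxide | the rooftop: the chlorine cylinder, the reducing agent]
5. Technician goes to the rooftop with the ether can and the peroxide.  [the basement: the acid flask, the oxidiser | the rooftop: the chlorine cylinder, the ether can, the peroxide, the reducing agent]
6. Technician goes back to the basement with the peroxide.  [the basement: the acid flask, the oxidiser, the peroxide | the rooftop: the chlorine cylinder, the ether can, the reducing agent]
7. Technician goes to the rooftop with the acid flask and the oxidiser.  [the basement: the peroxide | the rooftop: the acid flask, the chlorine cylinder, the ether can, the oxidiser, the reducing agent]
8. Technician goes back to the basement with the chlorine cylinder.  [the basement: the chlorine cylinder, the peroxide | the rooftop: the acid flask, the ether can, the oxidiser, the reducing agent]
9. Technician goes to the rooftop with the chlorine cylinder and the peroxide.  [the basement: — | the rooftop: the acid flask, the chlorine cylinder, the ether can, the oxidiser, the peroxide, the reducing agent]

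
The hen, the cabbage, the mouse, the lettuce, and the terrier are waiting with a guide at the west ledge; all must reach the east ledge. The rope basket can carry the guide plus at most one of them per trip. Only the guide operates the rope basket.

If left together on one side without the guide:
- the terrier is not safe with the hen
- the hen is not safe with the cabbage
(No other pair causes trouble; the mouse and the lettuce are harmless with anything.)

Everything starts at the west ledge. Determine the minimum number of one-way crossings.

11

Counting alone: the guide can take at most 1 across per trip to the east ledge, so moving all 5 needs at least 5 loaded trips out, with a return between consecutive ones — at least 9 crossings.
The safety rule pushes this higher. Following every safe sequence of crossings, the most of the 5 that can be at the east ledge as the rope basket arrives there on crossing 9 is 4 — never all 5.
So no plan with fewer than 11 crossings exists, and this one achieves 11:
1. Guide goes to the east ledge with the hen.  [the west ledge: the cabbage, the lettuce, the mouse, the terrier | the east ledge: the hen]
2. Guide goes back to the west ledge alone.  [the west ledge: the cabbage, the lettuce, the mouse, the terrier | the east ledge: the hen]
3. Guide goes to the east ledge with the cabbage.  [the west ledge: the lettuce, the mouse, the terrier | the east ledge: the cabbage, the hen]
4. Guide goes back to the west ledge with the hen.  [the west ledge: the hen, the lettuce, the mouse, the terrier | the east ledge: the cabbage]
5. Guide goes to the east ledge with the terrier.  [the west ledge: the hen, the lettuce, the mouse | the east ledge: the cabbage, the terrier]
6. Guide goes back to the west ledge alone.  [the west ledge: the hen, the lettuce, the mouse | the east ledge: the cabbage, the terrier]
7. Guide goes to the east ledge with the mouse.  [the west ledge: the hen, the lettuce | the east ledge: the cabbage, the mouse, the terrier]
8. Guide goes back to the west ledge alone.  [the west ledge: the hen, the lettuce | the east ledge: the cabbage, the mouse, the terrier]
9. Guide goes to the east ledge with the lettuce.  [the west ledge: the hen | the east ledge: the cabbage, the lettuce, the mouse, the terrier]
10. Guide goes back to the west ledge alone.  [the west ledge: the hen | the east ledge: the cabbage, the lettuce, the mouse, the terrier]
11. Guide goes to the east ledge with the hen.  [the west ledge: — | the east ledge: the cabbage, the hen, the lettuce, the mouse, the terrier]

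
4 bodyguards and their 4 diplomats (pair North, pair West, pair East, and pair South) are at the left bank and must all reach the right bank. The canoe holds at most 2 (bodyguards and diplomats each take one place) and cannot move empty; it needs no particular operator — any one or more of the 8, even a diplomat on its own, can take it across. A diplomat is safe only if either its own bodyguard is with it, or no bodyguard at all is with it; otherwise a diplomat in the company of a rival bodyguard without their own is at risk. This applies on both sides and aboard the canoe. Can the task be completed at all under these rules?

No

Following every safe sequence of crossings from the start, the most of the 8 that can be at the right bank as the canoe arrives there on crossings 1, 3, 5 is 2, 3, 4 respectively; the best ever achieved is 4 of 8.
From crossing 7 on, no configuration arises that was not already reachable earlier: only 44 distinct safe configurations (who is on which side, and where the canoe is) can ever be reached, none of them has everyone across, and every continuation just revisits them. So no valid plan exists.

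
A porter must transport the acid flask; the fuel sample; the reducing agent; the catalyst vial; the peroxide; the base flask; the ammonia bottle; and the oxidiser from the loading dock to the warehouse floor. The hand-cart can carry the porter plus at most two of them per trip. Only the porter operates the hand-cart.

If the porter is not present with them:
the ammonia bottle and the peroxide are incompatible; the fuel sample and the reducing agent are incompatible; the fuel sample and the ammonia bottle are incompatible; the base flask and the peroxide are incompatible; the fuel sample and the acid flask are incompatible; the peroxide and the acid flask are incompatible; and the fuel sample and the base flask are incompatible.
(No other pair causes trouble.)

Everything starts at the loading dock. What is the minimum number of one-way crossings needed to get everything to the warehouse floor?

9

Counting alone: the porter can take at most 2 across per trip to the warehouse floor, so moving all 8 needs at least 4 loaded trips out, with a return between consecutive ones — at least 7 crossings.
The safety rule pushes this higher. Following every safe sequence of crossings, the most of the 8 that can be at the warehouse floor as the hand-cart arrives there on crossing 7 is 6 — never all 8.
So no plan with fewer than 9 crossings exists, and this one achieves 9:
1. Porter goes to the warehouse floor with the fuel sample and the peroxide.
2. Porter goes back to the loading dock alone.
3. Porter goes to the warehouse floor with the acid flask and the reducing agent.
4. Porter goes back to the loading dock with the fuel sample and the peroxide.
5. Porter goes to the warehouse floor with the ammonia bottle and the base flask.
6. Porter goes back to the loading dock alone.
7. Porter goes to the warehouse floor with the catalyst vial and the oxidiser.
8. Porter goes back to the loading dock alone.
9. Porter goes to the warehouse floor with the fuel sample and the peroxide.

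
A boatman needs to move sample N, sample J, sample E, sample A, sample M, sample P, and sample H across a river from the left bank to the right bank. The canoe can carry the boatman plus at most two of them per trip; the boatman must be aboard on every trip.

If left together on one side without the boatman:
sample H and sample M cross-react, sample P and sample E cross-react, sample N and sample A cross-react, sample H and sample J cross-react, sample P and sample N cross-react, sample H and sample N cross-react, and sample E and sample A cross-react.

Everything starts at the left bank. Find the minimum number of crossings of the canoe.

impossible

Whatever the first load, the items left behind include a forbidden pair without the boatman. No opening move is safe, so no plan exists.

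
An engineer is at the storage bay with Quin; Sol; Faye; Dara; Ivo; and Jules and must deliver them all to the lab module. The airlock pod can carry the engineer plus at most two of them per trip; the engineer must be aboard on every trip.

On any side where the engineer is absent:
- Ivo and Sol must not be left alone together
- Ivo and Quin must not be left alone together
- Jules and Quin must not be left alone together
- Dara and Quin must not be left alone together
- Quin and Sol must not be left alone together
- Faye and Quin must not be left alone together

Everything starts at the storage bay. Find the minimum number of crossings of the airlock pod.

9

Counting alone: the engineer can take at most 2 across per trip to the lab module, so moving all 6 needs at least 3 loaded trips out, with a return between consecutive ones — at least 5 crossings.
The safety rule pushes this higher. Following every safe sequence of crossings, the most of the 6 that can be at the lab module as the airlock pod arrives there on crossings 5, 7 is 4, 5 respectively — never all 6.
So no plan with fewer than 9 crossings exists, and this one achieves 9:
1. Engineer goes to the lab module with Quin and Sol.
2. Engineer goes back to the storage bay with Quin.
3. Engineer goes to the lab module with Faye and Quin.
4. Engineer goes back to the storage bay with Quin.
5. Engineer goes to the lab module with Dara and Quin.
6. Engineer goes back to the storage bay with Quin.
7. Engineer goes to the lab module with Jules and Quin.
8. Engineer goes back to the storage bay with Quin.
9. Engineer goes to the lab module with Ivo and Quin.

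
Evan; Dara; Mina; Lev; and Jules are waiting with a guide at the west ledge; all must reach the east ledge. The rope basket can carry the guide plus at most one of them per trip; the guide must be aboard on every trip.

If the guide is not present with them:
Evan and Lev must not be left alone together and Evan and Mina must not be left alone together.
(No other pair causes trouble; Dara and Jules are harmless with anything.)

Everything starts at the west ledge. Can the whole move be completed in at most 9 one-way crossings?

No

Counting alone: the guide can take at most 1 across per trip to the east ledge, so moving all 5 needs at least 5 loaded trips out, with a return between consecutive ones — at least 9 crossings.
The safety rule pushes this higher. Following every safe sequence of crossings, the most of the 5 that can be at the east ledge as the rope basket arrives there on crossing 9 is 4 — never all 5.
So the move cannot be finished within 9 crossings. (The shortest complete plan takes 11:)
1. Guide goes to the east ledge with Evan.
2. Guide goes back to the west ledge alone.
3. Guide goes to the east ledge with Dara.
4. Guide goes back to the west ledge alone.
5. Guide goes to the east ledge with Mina.
6. Guide goes back to the west ledge with Evan.
7. Guide goes to the east ledge with Lev.
8. Guide goes back to the west ledge alone.
9. Guide goes to the east ledge with Jules.
10. Guide goes back to the west ledge alone.
11. Guide goes to the east ledge with Evan.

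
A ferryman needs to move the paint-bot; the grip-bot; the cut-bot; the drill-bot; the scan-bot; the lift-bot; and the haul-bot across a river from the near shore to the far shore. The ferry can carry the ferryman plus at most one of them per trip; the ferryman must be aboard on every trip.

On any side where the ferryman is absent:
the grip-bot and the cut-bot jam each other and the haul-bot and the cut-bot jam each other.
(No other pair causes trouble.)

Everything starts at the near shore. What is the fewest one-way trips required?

15

Counting alone: the ferryman can take at most 1 across per trip to the far shore, so moving all 7 needs at least 7 loaded trips out, with a return between consecutive ones — at least 13 crossings.
The safety rule pushes this higher. Following every safe sequence of crossings, the most of the 7 that can be at the far shore as the ferry arrives there on crossing 13 is 6 — never all 7.
So no plan with fewer than 15 crossings exists, and this one achieves 15:
1. Ferryman goes to the far shore with the cut-bot.
2. Ferryman goes back to the near shore alone.
3. Ferryman goes to the far shore with the paint-bot.
4. Ferryman goes back to the near shore alone.
5. Ferryman goes to the far shore with the grip-bot.
6. Ferryman goes back to the near shore with the cut-bot.
7. Ferryman goes to the far shore with the haul-bot.
8. Ferryman goes back to the near shore alone.
9. Ferryman goes to the far shore with the drill-bot.
10. Ferryman goes back to the near shore alone.
11. Ferryman goes to the far shore with the scan-bot.
12. Ferryman goes back to the near shore alone.
13. Ferryman goes to the far shore with the lift-bot.
14. Ferryman goes back to the near shore alone.
15. Ferryman goes to the far shore with the cut-bot.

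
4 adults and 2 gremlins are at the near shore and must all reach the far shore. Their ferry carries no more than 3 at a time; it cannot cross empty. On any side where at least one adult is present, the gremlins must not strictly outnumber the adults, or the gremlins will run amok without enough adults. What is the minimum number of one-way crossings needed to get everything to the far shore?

Counting alone: each trip to the far shore takes at most 3 across and each return brings at least 1 back, so after t trips out (and t−1 returns) at most 3t − (t−1) of the 6 are across; that first reaches 6 at t = 3, so at least 5 crossings are needed.
The plan below uses exactly 5 crossings, so it is optimal:
1. 2 gremlins → the far shore.  (the near shore: 4A 0G; the far shore: 0A 2G)
2. 1 gremlin ← the near shore.  (the near shore: 4A 1G; the far shore: 0A 1G)
3. 2 adults and 1 gremlin → the far shore.  (the near shore: 2A 0G; the far shore: 2A 2G)
4. 1 gremlin ← the near shore.  (the near shore: 2A 1G; the far shore: 2A 1G)
5. 2 adults and 1 gremlin → the far shore.  (the near shore: 0A 0G; the far shore: 4A 2G)

5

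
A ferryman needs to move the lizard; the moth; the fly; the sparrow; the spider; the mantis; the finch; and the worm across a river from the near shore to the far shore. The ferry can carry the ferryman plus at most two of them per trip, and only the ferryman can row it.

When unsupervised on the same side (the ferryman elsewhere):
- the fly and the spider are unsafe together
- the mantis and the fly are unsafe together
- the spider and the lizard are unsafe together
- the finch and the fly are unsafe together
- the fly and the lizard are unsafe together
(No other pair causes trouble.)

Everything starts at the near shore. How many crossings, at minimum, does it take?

13

Counting alone: the ferryman can take at most 2 across per trip to the far shore, so moving all 8 needs at least 4 loaded trips out, with a return between consecutive ones — at least 7 crossings.
The safety rule pushes this higher. Following every safe sequence of crossings, the most of the 8 that can be at the far shore as the ferry arrives there on crossings 7, 9, 11 is 5, 6, 7 respectively — never all 8.
So no plan with fewer than 13 crossings exists, and this one achieves 13:
1. Ferryman goes to the far shore with the fly and the lizard.
2. Ferryman goes back to the near shore with the lizard.
3. Ferryman goes to the far shore with the lizard and the moth.
4. Ferryman goes back to the near shore with the lizard.
5. Ferryman goes to the far shore with the lizard and the sparrow.
6. Ferryman goes back to the near shore with the lizard.
7. Ferryman goes to the far shore with the lizard and the mantis.
8. Ferryman goes back to the near shore with the fly.
9. Ferryman goes to the far shore with the finch and the fly.
10. Ferryman goes back to the near shore with the fly.
11. Ferryman goes to the far shore with the fly and the worm.
12. Ferryman goes back to the near shore with the fly.
13. Ferryman goes to the far shore with the fly and the spider.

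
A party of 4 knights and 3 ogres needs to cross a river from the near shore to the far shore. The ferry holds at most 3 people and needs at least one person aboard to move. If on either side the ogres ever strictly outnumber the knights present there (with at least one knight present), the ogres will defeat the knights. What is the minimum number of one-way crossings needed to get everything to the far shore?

Counting alone: each trip to the far shore takes at most 3 across and each return brings at least 1 back, so after t trips out (and t−1 returns) at most 3t − (t−1) of the 7 are across; that first reaches 7 at t = 3, so at least 5 crossings are needed.
The plan below uses exactly 5 crossings, so it is optimal:
1. 3 ogres → the far shore.  (the near shore: 4K 0O; the far shore: 0K 3O)
2. 1 ogre ← the near shore.  (the near shore: 4K 1O; the far shore: 0K 2O)
3. 3 knights → the far shore.  (the near shore: 1K 1O; the far shore: 3K 2O)
4. 1 knight ← the near shore.  (the near shore: 2K 1O; the far shore: 2K 2O)
5. 2 knights and 1 ogre → the far shore.  (the near shore: 0K 0O; the far shore: 4K 3O)

5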